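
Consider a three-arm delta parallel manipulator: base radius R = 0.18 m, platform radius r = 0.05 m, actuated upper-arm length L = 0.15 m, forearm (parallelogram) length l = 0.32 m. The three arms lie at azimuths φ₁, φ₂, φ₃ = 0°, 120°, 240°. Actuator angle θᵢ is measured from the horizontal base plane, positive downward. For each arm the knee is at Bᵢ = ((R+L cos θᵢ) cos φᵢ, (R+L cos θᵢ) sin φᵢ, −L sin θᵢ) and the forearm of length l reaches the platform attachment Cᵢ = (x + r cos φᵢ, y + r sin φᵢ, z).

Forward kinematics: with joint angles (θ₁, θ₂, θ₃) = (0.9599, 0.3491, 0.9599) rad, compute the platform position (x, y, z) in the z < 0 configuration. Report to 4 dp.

(-0.0383, 0.0663, -0.3055)

S1 = (0.2160·cos0.0°, 0.2160·sin0.0°, -0.1229) = (0.2160, 0.0000, -0.1229)
φ2=120.0°: virtual centre (-0.1355, 0.2347, -0.0513), radius l
arm 3 at φ=240.0°: e+L cos θ3 = 0.2160;  S3 = (-0.1080, -0.1871, -0.1229)
eliminate P² terms by subtracting sphere 1 from 2 and 3
[-0.7030 0.4693 0.1431]·P = 0.0143;  [-0.6481 -0.3742 0.0000]·P = 0.0000
Cramer: x(z) = -0.0094+0.0944z;  y(z) = 0.0163-0.1635z
sphere 1 gives Az²+Bz+C=0 with A=1.0357, B=0.1978, C=-0.0362;  B²−4AC=0.1891;  roots -0.3055, 0.1144;  negative root z = -0.3055
x = -0.0383, y = 0.0663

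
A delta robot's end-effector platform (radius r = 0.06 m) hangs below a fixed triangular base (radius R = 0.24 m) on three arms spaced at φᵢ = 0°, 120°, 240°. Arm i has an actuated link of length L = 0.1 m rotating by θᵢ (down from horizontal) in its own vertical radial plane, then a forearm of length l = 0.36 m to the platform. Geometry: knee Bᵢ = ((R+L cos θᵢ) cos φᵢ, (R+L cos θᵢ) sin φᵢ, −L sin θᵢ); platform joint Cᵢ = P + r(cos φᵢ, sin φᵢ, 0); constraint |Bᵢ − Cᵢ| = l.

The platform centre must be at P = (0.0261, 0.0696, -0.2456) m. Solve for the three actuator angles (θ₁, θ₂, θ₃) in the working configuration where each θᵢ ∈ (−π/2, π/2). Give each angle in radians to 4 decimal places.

θ₁ = 0.0006, θ₂ = -0.2616, θ₃ = 0.8724

arm 1 (φ=0.0°): x'=0.0261, y'=0.0696
  e−x'=0.1539;  (l²−L²−(e−x')²−y'²−z²)/2L = 0.1538
  θ1 = atan2(B,A) + arccos(C/0.2898) = 0.0006
arm 2 (φ=120.0°): x'=0.0472, y'=-0.0574
  A cos θ + B sin θ = C:  0.1328·cos θ + -0.2456·sin θ = 0.1918
  √(A²+B²)=0.2792;  θ2 = -1.0752+0.8136 ≈ -0.2616
rotate P by −φ3: (-0.0733, -0.0122, -0.2456)
  A cos θ + B sin θ = C:  0.2533·cos θ + -0.2456·sin θ = -0.0252
  √(A²+B²)=0.3528;  θ3 = -0.7699+1.6423 ≈ 0.8724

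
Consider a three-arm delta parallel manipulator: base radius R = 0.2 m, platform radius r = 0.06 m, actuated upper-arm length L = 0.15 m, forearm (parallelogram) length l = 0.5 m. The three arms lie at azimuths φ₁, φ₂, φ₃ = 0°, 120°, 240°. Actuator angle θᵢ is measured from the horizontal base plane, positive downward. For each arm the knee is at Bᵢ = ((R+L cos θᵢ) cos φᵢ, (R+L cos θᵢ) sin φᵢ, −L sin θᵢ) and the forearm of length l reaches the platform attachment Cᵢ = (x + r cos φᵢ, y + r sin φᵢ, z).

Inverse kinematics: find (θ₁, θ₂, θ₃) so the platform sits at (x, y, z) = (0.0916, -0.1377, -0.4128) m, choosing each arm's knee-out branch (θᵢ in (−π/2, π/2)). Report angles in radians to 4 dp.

φ1=0.0° → target in arm frame (0.0916, -0.1377)
  e−x'=0.0484;  (l²−L²−(e−x')²−y'²−z²)/2L = 0.1193
  γ=atan2(-0.4128,0.0484)=-1.4541;  ψ=arccos(0.2871)=1.2796;  θ1=γ+ψ≈-0.1744
φ2=120.0° → target in arm frame (-0.1651, -0.0105)
  A cos θ + B sin θ = C:  0.3051·cos θ + -0.4128·sin θ = -0.1202
  θ2 = atan2(B,A) + arccos(C/0.5133) = 0.8729
arm 3 (φ=240.0°): x'=0.0735, y'=0.1482
  A=0.0665, B=-0.4128, C=(l²−L²−A²−y'²−z²)/(2L)=0.1024
  θ3 = atan2(B,A) + arccos(C/0.4181) = -0.0875

θ₁ = -0.1744, θ₂ = 0.8729, θ₃ = -0.0875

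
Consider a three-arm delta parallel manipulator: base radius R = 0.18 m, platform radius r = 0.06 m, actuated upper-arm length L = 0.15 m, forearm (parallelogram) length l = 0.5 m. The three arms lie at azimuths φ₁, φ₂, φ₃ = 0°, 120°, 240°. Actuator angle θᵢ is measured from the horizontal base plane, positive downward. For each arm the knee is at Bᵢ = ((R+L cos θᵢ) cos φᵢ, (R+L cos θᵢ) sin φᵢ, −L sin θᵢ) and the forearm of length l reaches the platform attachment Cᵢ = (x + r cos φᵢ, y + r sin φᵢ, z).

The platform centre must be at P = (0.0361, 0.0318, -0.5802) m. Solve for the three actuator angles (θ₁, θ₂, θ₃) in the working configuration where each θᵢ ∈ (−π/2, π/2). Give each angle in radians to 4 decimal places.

rotate P by −φ1: (0.0361, 0.0318, -0.5802)
  A=0.0839, B=-0.5802, C=(l²−L²−A²−y'²−z²)/(2L)=-0.3906
  γ=atan2(-0.5802,0.0839)=-1.4272;  ψ=arccos(-0.6663)=2.3000;  θ1=γ+ψ≈0.8728
rotate P by −φ2: (0.0095, -0.0472, -0.5802)
  A=0.1105, B=-0.5802, C=(l²−L²−A²−y'²−z²)/(2L)=-0.4119
  θ2 = atan2(B,A) + arccos(C/0.5906) = 0.9600
arm 3 (φ=240.0°): x'=-0.0456, y'=0.0154
  e−x'=0.1656;  (l²−L²−(e−x')²−y'²−z²)/2L = -0.4560
  √(A²+B²)=0.6034;  θ3 = -1.2928+2.4275 ≈ 1.1347

θ₁ = 0.8728, θ₂ = 0.9600, θ₃ = 1.1347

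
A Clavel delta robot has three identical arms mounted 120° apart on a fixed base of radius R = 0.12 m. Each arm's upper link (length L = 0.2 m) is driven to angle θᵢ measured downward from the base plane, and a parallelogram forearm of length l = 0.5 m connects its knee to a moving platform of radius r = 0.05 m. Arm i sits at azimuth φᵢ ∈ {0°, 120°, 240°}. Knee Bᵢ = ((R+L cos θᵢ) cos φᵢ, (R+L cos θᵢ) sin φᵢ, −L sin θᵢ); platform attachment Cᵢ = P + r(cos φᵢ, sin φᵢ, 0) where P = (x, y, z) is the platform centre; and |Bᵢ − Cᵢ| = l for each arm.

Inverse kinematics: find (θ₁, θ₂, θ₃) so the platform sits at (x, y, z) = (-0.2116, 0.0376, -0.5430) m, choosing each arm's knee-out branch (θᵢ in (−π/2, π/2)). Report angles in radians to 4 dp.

rotate P by −φ1: (-0.2116, 0.0376, -0.5430)
  A cos θ + B sin θ = C:  0.2816·cos θ + -0.5430·sin θ = -0.4139
  θ1 = atan2(B,A) + arccos(C/0.6117) = 1.2216
arm 2 (φ=120.0°): x'=0.1384, y'=0.1645
  A cos θ + B sin θ = C:  -0.0684·cos θ + -0.5430·sin θ = -0.2914
  √(A²+B²)=0.5473;  θ2 = -1.6960+2.1323 ≈ 0.4363
rotate P by −φ3: (0.0732, -0.2021, -0.5430)
  A cos θ + B sin θ = C:  -0.0032·cos θ + -0.5430·sin θ = -0.3142
  √(A²+B²)=0.5430;  θ3 = -1.5768+2.1879 ≈ 0.6111

θ₁ = 1.2216, θ₂ = 0.4363, θ₃ = 0.6111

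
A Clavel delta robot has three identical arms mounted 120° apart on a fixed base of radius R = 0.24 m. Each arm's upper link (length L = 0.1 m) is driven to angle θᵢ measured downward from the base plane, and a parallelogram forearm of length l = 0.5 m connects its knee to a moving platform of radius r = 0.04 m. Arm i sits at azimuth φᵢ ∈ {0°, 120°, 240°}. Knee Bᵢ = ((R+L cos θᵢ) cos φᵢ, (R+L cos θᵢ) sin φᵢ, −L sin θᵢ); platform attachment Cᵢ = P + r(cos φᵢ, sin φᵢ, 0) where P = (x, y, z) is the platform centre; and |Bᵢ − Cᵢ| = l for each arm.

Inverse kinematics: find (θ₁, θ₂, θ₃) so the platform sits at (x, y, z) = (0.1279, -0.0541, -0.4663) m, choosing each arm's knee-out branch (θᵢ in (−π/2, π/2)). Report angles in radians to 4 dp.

φ1=0.0° → target in arm frame (0.1279, -0.0541)
  e−x'=0.0721;  (l²−L²−(e−x')²−y'²−z²)/2L = 0.0722
  γ=atan2(-0.4663,0.0721)=-1.4174;  ψ=arccos(0.1530)=1.4172;  θ1=γ+ψ≈-0.0002
φ2=120.0° → target in arm frame (-0.1108, -0.0837)
  e−x'=0.3108;  (l²−L²−(e−x')²−y'²−z²)/2L = -0.4052
  θ2 = atan2(B,A) + arccos(C/0.5604) = 1.3962
rotate P by −φ3: (-0.0171, 0.1378, -0.4663)
  e−x'=0.2171;  (l²−L²−(e−x')²−y'²−z²)/2L = -0.2178
  √(A²+B²)=0.5144;  θ3 = -1.1351+2.0080 ≈ 0.8730

θ₁ = -0.0002, θ₂ = 1.3962, θ₃ = 0.8730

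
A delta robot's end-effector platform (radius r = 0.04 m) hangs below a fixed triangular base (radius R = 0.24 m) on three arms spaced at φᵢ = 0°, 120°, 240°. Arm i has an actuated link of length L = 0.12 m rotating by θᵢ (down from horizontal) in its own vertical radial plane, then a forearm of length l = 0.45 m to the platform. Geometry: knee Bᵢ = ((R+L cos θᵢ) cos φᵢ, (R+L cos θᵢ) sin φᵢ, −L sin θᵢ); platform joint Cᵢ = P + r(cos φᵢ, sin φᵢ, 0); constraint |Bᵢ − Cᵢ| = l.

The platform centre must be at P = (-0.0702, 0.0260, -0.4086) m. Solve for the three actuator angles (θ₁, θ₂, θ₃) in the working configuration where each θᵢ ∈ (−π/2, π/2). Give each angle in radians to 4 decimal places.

φ1=0.0° → target in arm frame (-0.0702, 0.0260)
  A cos θ + B sin θ = C:  0.2702·cos θ + -0.4086·sin θ = -0.2189
  θ1 = atan2(B,A) + arccos(C/0.4899) = 1.0475
arm 2 (φ=120.0°): x'=0.0576, y'=0.0478
  A cos θ + B sin θ = C:  0.1424·cos θ + -0.4086·sin θ = -0.0059
  √(A²+B²)=0.4327;  θ2 = -1.2355+1.5844 ≈ 0.3489
rotate P by −φ3: (0.0126, -0.0738, -0.4086)
  A=0.1874, B=-0.4086, C=(l²−L²−A²−y'²−z²)/(2L)=-0.0809
  √(A²+B²)=0.4495;  θ3 = -1.1407+1.7518 ≈ 0.6111

θ₁ = 1.0475, θ₂ = 0.3489, θ₃ = 0.6111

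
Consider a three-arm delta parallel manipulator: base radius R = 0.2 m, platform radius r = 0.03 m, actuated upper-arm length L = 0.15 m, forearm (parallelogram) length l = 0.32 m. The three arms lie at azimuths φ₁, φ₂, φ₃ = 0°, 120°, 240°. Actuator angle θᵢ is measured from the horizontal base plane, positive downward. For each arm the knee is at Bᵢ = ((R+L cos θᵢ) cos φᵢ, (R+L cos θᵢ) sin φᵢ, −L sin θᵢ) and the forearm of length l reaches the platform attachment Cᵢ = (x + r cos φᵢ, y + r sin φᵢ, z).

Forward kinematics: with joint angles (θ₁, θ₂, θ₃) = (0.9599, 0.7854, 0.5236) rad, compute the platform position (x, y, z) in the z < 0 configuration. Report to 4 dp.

(-0.0337, -0.0233, -0.2566)

φ1=0.0°: virtual centre (0.2560, 0.0000, -0.1229), radius l
φ2=120.0°: virtual centre (-0.1380, 0.2391, -0.1061), radius l
arm 3 at φ=240.0°: e+L cos θ3 = 0.2999;  centre 3 = (-0.1500, -0.2597, -0.0750)
eliminate P² terms by subtracting sphere 1 from 2 and 3
[-0.7881 0.4782 0.0336]·P = 0.0068;  [-0.8120 -0.5194 0.0957]·P = 0.0149
Cramer: x(z) = -0.0134+0.0793z;  y(z) = -0.0078+0.0604z
into |P−centre ₁|² = l²: 1.0099z² + 0.2021z + -0.0147 = 0;  Δ = 0.1001;  z = -0.2566 or 0.0566 → z<0 root = -0.2566
x = -0.0337, y = -0.0233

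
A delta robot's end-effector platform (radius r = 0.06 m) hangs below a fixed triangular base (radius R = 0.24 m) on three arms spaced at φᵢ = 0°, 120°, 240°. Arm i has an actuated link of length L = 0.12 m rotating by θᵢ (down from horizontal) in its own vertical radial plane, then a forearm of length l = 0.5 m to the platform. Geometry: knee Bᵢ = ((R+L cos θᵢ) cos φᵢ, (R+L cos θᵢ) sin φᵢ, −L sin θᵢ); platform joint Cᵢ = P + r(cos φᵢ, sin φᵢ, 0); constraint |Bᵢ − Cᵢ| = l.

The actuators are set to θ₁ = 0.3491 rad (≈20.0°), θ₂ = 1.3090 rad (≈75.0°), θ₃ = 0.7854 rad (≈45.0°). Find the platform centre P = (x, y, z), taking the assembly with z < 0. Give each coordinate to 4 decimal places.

O1 = (0.2928·cos0.0°, 0.2928·sin0.0°, -0.0410) = (0.2928, 0.0000, -0.0410)
φ2=120.0°: virtual centre (-0.1055, 0.1828, -0.1159), radius l
φ3=240.0°: virtual centre (-0.1324, -0.2294, -0.0849), radius l
|O₂|²−|O₁|² = -0.0294;  |O₃|²−|O₁|² = -0.0100
plane₁₂: -0.7966x+0.3656y+-0.1497z = -0.0294
det = 0.6763;  x = 0.0254+-0.1489z,  y = -0.0252+0.0851z
quadratic in z: (1.0294)z²+(0.1575)z+(-0.1762)=0, √Δ=0.8662 → z ∈ {-0.4972, 0.3442}; z = -0.4972 (taking z<0)
x = 0.0994, y = -0.0674

(0.0994, -0.0674, -0.4972)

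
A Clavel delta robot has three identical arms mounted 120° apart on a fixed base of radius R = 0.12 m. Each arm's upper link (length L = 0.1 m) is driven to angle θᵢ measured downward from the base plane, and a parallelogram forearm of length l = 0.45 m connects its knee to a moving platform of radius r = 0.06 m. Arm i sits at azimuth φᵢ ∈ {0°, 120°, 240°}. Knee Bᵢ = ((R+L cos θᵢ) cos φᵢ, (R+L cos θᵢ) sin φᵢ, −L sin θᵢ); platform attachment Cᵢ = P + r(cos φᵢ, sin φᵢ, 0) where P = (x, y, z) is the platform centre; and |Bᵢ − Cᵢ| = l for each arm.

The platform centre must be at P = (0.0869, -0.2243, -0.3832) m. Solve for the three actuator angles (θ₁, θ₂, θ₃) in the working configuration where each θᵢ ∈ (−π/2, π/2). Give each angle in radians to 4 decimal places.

arm 1 (φ=0.0°): x'=0.0869, y'=-0.2243
  e−x'=-0.0269;  (l²−L²−(e−x')²−y'²−z²)/2L = -0.0269
  θ1 = atan2(B,A) + arccos(C/0.3841) = 0.0000
rotate P by −φ2: (-0.2377, 0.0369, -0.3832)
  e−x'=0.2977;  (l²−L²−(e−x')²−y'²−z²)/2L = -0.2216
  θ2 = atan2(B,A) + arccos(C/0.4852) = 1.1348
φ3=240.0° → target in arm frame (0.1508, 0.1874)
  A cos θ + B sin θ = C:  -0.0908·cos θ + -0.3832·sin θ = 0.0115
  θ3 = atan2(B,A) + arccos(C/0.3938) = -0.2618

θ₁ = 0.0000, θ₂ = 1.1348, θ₃ = -0.2618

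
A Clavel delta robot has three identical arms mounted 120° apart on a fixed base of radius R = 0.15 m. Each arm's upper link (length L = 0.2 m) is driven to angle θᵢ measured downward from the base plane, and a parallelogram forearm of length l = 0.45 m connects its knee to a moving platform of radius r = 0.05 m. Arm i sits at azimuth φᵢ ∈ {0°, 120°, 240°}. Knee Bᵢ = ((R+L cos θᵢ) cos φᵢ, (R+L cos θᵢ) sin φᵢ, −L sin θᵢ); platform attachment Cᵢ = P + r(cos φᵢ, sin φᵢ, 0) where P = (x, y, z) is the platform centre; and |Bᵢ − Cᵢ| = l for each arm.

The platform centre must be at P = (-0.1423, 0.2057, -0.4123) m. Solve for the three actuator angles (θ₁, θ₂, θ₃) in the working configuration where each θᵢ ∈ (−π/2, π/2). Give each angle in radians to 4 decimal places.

φ1=0.0° → target in arm frame (-0.1423, 0.2057)
  A cos θ + B sin θ = C:  0.2423·cos θ + -0.4123·sin θ = -0.2713
  γ=atan2(-0.4123,0.2423)=-1.0395;  ψ=arccos(-0.5673)=2.1740;  θ1=γ+ψ≈1.1345
arm 2 (φ=120.0°): x'=0.2493, y'=0.0204
  A=-0.1493, B=-0.4123, C=(l²−L²−A²−y'²−z²)/(2L)=-0.0755
  √(A²+B²)=0.4385;  θ2 = -1.9182+1.7438 ≈ -0.1744
φ3=240.0° → target in arm frame (-0.1070, -0.2261)
  A=0.2070, B=-0.4123, C=(l²−L²−A²−y'²−z²)/(2L)=-0.2536
  θ3 = atan2(B,A) + arccos(C/0.4613) = 1.0474

θ₁ = 1.1345, θ₂ = -0.1744, θ₃ = 1.0474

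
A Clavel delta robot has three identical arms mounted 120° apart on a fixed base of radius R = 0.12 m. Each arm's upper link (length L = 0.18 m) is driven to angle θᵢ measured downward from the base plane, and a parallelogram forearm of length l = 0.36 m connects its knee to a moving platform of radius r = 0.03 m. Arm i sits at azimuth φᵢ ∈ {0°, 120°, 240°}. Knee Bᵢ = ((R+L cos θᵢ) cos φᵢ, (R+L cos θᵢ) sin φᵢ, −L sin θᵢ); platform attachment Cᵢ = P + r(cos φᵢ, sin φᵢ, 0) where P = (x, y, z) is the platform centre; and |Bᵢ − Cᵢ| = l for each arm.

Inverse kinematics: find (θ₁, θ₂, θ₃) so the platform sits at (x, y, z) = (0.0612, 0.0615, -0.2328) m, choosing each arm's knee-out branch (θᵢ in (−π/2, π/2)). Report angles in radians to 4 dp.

θ₁ = -0.3489, θ₂ = -0.0873, θ₃ = 0.5238

arm 1 (φ=0.0°): x'=0.0612, y'=0.0615
  A=0.0288, B=-0.2328, C=(l²−L²−A²−y'²−z²)/(2L)=0.1066
  γ=atan2(-0.2328,0.0288)=-1.4477;  ψ=arccos(0.4546)=1.0988;  θ1=γ+ψ≈-0.3489
rotate P by −φ2: (0.0227, -0.0838, -0.2328)
  A cos θ + B sin θ = C:  0.0673·cos θ + -0.2328·sin θ = 0.0874
  θ2 = atan2(B,A) + arccos(C/0.2423) = -0.0873
φ3=240.0° → target in arm frame (-0.0839, 0.0223)
  A cos θ + B sin θ = C:  0.1739·cos θ + -0.2328·sin θ = 0.0341
  √(A²+B²)=0.2906;  θ3 = -0.9293+1.4531 ≈ 0.5238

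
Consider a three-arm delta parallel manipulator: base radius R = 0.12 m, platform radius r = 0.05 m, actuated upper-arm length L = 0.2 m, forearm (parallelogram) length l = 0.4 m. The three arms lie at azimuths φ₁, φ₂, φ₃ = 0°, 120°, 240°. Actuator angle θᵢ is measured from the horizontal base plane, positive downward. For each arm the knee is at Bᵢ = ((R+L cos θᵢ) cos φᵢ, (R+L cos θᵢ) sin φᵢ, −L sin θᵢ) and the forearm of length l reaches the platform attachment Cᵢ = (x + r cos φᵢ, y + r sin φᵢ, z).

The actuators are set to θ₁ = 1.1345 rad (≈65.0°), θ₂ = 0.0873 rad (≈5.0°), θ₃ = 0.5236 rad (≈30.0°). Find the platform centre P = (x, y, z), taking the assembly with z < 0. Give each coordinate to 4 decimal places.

(-0.1866, 0.0691, -0.3785)

centre 1 = (0.1545·cos0.0°, 0.1545·sin0.0°, -0.1813) = (0.1545, 0.0000, -0.1813)
arm 2 at φ=120.0°: ρ2 = 0.2692;  centre 2 = (-0.1346, 0.2332, -0.0174)
φ3=240.0°: virtual centre (-0.1216, -0.2106, -0.1000), radius l
|centre ₂|²−|centre ₁|² = 0.0161;  |centre ₃|²−|centre ₁|² = 0.0124
[-0.5783 0.4663 0.3277]·P = 0.0161;  [-0.5522 -0.4212 0.1625]·P = 0.0124
det = 0.5011;  x = -0.0251+0.4267z,  y = 0.0034+-0.1735z
quadratic in z: (1.2122)z²+(0.2081)z+(-0.0949)=0, √Δ=0.7095 → z ∈ {-0.3785, 0.2068}; z = -0.3785 (taking z<0)
x = -0.1866, y = 0.0691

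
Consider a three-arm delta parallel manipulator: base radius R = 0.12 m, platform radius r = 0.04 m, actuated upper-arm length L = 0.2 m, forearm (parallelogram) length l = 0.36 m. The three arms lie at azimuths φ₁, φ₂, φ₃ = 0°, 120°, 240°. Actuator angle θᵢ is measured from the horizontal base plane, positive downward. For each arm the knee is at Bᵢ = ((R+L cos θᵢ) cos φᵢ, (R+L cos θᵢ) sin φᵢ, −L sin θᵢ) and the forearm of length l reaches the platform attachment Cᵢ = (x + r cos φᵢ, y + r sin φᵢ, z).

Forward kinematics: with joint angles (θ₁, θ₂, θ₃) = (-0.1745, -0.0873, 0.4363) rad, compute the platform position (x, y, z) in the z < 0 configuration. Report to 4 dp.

φ1=0.0°: virtual centre (0.2770, 0.0000, 0.0347), radius l
S2 = (0.2792·cos120.0°, 0.2792·sin120.0°, 0.0174) = (-0.1396, 0.2418, 0.0174)
S3 = (0.2613·cos240.0°, 0.2613·sin240.0°, -0.0845) = (-0.1306, -0.2263, -0.0845)
subtract pairs → two planes through P
plane₁₂: -0.8332x+0.4837y+-0.0346z = 0.0004
Cramer: x(z) = 0.0014-0.1698z;  y(z) = 0.0031-0.2211z
quadratic in z: (1.0777)z²+(0.0228)z+(-0.0524)=0, √Δ=0.4760 → z ∈ {-0.2314, 0.2102}; z = -0.2314 (taking z<0)
x = 0.0407, y = 0.0543

(0.0407, 0.0543, -0.2314)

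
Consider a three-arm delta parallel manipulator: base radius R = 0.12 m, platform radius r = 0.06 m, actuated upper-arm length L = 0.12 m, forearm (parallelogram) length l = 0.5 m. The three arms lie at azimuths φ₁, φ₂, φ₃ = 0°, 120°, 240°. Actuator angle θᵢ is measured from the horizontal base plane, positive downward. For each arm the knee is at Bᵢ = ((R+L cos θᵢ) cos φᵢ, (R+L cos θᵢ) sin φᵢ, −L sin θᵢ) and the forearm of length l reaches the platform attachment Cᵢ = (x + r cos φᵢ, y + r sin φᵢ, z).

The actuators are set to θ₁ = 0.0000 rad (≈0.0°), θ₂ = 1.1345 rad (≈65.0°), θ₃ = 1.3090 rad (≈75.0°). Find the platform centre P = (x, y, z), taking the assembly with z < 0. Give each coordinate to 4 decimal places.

(0.2617, 0.0416, -0.4915)

arm 1 at φ=0.0°: ρ1 = 0.1800;  centre 1 = (0.1800, 0.0000, 0.0000)
φ2=120.0°: virtual centre (-0.0554, 0.0959, -0.1088), radius l
arm 3 at φ=240.0°: ρ3 = 0.0911;  centre 3 = (-0.0455, -0.0789, -0.1159)
eliminate P² terms by subtracting sphere 1 from 2 and 3
plane₁₂: -0.4707x+0.1918y+-0.2175z = -0.0083
Cramer: x(z) = 0.0209-0.4900z;  y(z) = 0.0079-0.0685z
sphere 1 gives Az²+Bz+C=0 with A=1.2448, B=0.1548, C=-0.2246;  B²−4AC=1.1424;  roots -0.4915, 0.3671;  negative root z = -0.4915
x = 0.2617, y = 0.0416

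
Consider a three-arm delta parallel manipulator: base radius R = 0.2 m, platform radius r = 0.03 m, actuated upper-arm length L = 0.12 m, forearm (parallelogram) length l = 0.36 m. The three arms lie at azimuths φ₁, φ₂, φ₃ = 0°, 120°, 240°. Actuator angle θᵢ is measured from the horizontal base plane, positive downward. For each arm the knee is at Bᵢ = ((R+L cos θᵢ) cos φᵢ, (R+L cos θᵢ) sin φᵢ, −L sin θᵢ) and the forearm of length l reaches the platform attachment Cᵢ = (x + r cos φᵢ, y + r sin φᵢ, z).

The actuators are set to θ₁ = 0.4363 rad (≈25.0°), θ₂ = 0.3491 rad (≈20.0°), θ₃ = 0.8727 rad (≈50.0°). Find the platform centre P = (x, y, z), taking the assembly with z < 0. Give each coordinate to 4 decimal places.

φ1=0.0°: virtual centre (0.2788, 0.0000, -0.0507), radius l
φ2=120.0°: virtual centre (-0.1414, 0.2449, -0.0410), radius l
centre 3 = (0.2471·cos240.0°, 0.2471·sin240.0°, -0.0919) = (-0.1236, -0.2140, -0.0919)
subtract pairs → two planes through P
[-0.8403 0.4898 0.0193]·P = 0.0014;  [-0.8046 -0.4280 -0.0824]·P = -0.0108
det = 0.7538;  x = 0.0062+-0.0426z,  y = 0.0134+-0.1125z
sphere 1 gives Az²+Bz+C=0 with A=1.0145, B=0.1216, C=-0.0526;  B²−4AC=0.2281;  roots -0.2953, 0.1755;  negative root z = -0.2953
x = 0.0188, y = 0.0467

(0.0188, 0.0467, -0.2953)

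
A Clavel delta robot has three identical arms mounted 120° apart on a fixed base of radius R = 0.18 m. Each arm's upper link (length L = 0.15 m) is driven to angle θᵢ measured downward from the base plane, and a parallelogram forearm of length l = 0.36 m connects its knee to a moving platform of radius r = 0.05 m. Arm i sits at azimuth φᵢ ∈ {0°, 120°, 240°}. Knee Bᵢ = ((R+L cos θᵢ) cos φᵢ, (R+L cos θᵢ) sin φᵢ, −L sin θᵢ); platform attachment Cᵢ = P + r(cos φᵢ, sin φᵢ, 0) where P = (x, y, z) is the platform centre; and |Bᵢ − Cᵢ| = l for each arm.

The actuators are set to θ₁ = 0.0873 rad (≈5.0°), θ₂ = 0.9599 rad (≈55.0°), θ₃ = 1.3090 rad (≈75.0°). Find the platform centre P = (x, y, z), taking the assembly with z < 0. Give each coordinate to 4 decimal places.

(0.1430, 0.0512, -0.3423)

φ1=0.0°: virtual centre (0.2794, 0.0000, -0.0131), radius l
φ2=120.0°: virtual centre (-0.1080, 0.1871, -0.1229), radius l
arm 3 at φ=240.0°: (R−r)+L cos θ3 = 0.1688;  O3 = (-0.0844, -0.1462, -0.1449)
subtract pairs → two planes through P
plane₁₂: -0.7749x+0.3742y+-0.2196z = -0.0165
Cramer: x(z) = 0.0312-0.3264z;  y(z) = 0.0206-0.0892z
quadratic in z: (1.1145)z²+(0.1845)z+(-0.0674)=0, √Δ=0.5784 → z ∈ {-0.3423, 0.1767}; z = -0.3423 (taking z<0)
x = 0.1430, y = 0.0512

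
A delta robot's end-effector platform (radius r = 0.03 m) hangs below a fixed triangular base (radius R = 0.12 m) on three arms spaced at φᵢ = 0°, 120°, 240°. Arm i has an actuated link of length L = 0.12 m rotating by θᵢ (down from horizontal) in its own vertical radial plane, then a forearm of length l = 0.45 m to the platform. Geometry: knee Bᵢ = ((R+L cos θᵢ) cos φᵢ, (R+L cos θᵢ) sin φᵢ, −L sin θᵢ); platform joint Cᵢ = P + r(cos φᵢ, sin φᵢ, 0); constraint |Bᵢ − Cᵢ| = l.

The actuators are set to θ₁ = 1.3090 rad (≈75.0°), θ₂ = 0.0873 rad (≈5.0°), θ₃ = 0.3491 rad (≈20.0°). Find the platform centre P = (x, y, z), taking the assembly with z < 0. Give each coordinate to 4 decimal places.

(-0.2045, 0.0361, -0.4245)

arm 1 at φ=0.0°: (R−r)+L cos θ1 = 0.1211;  O1 = (0.1211, 0.0000, -0.1159)
O2 = (0.2095·cos120.0°, 0.2095·sin120.0°, -0.0105) = (-0.1048, 0.1815, -0.0105)
O3 = (0.2028·cos240.0°, 0.2028·sin240.0°, -0.0410) = (-0.1014, -0.1756, -0.0410)
|O₂|²−|O₁|² = 0.0159;  |O₃|²−|O₁|² = 0.0147
plane₁₂: -0.4517x+0.3629y+0.2109z = 0.0159
det = 0.3201;  x = -0.0342+0.4012z,  y = 0.0014+-0.0818z
into |P−O₁|² = l²: 1.1676z² + 0.1071z + -0.1650 = 0;  Δ = 0.7820;  z = -0.4245 or 0.3328 → z<0 root = -0.4245
x = -0.2045, y = 0.0361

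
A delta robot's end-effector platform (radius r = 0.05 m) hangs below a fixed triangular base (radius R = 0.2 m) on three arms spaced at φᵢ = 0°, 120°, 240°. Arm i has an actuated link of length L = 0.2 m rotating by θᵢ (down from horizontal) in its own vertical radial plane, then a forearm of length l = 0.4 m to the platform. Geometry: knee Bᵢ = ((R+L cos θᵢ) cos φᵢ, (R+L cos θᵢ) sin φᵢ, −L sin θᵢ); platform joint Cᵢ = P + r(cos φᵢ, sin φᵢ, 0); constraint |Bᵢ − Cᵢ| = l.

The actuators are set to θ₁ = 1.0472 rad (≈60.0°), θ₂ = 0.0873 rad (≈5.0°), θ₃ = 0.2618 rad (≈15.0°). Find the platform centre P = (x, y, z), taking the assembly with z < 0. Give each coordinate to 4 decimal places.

O1 = (0.2500·cos0.0°, 0.2500·sin0.0°, -0.1732) = (0.2500, 0.0000, -0.1732)
O2 = (0.3492·cos120.0°, 0.3492·sin120.0°, -0.0174) = (-0.1746, 0.3024, -0.0174)
φ3=240.0°: virtual centre (-0.1716, -0.2972, -0.0518), radius l
subtract pairs → two planes through P
[-0.8492 0.6049 0.3115]·P = 0.0298;  [-0.8432 -0.5944 0.2429]·P = 0.0280
det = 1.0148;  x = -0.0341+0.3272z,  y = 0.0013+-0.0556z
sphere 1 gives Az²+Bz+C=0 with A=1.1102, B=0.1603, C=-0.0493;  B²−4AC=0.2446;  roots -0.2949, 0.1505;  negative root z = -0.2949
x = -0.1306, y = 0.0177

(-0.1306, 0.0177, -0.2949)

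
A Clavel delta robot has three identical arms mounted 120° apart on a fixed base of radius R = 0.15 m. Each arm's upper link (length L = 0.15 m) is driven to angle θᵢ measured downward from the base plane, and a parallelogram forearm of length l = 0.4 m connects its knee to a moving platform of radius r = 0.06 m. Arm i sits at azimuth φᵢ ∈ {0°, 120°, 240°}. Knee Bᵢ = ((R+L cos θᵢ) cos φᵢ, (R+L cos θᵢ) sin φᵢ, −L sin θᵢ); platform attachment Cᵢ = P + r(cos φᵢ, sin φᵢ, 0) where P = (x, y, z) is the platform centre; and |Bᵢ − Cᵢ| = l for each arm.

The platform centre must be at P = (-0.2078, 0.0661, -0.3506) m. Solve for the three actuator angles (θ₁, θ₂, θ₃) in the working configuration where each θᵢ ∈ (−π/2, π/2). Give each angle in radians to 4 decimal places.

φ1=0.0° → target in arm frame (-0.2078, 0.0661)
  e−x'=0.2978;  (l²−L²−(e−x')²−y'²−z²)/2L = -0.2616
  γ=atan2(-0.3506,0.2978)=-0.8667;  ψ=arccos(-0.5686)=2.1757;  θ1=γ+ψ≈1.3090
arm 2 (φ=120.0°): x'=0.1611, y'=0.1469
  A cos θ + B sin θ = C:  -0.0711·cos θ + -0.3506·sin θ = -0.0402
  √(A²+B²)=0.3577;  θ2 = -1.7710+1.6834 ≈ -0.0876
φ3=240.0° → target in arm frame (0.0467, -0.2130)
  e−x'=0.0433;  (l²−L²−(e−x')²−y'²−z²)/2L = -0.1089
  √(A²+B²)=0.3533;  θ3 = -1.4478+1.8842 ≈ 0.4364

θ₁ = 1.3090, θ₂ = -0.0876, θ₃ = 0.4364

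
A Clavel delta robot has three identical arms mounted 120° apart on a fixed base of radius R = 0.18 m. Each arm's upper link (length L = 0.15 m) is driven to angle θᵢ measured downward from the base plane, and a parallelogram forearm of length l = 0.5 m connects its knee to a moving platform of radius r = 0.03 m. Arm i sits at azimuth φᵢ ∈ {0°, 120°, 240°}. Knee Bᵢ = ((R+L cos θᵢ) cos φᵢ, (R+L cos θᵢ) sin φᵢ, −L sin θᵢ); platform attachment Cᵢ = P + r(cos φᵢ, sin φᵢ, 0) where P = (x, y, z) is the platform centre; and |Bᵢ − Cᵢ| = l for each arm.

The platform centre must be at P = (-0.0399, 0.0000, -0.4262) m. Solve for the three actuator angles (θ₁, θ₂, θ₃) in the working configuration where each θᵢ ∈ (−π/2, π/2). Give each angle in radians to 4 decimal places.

arm 1 (φ=0.0°): x'=-0.0399, y'=0.0000
  A=0.1899, B=-0.4262, C=(l²−L²−A²−y'²−z²)/(2L)=0.0326
  θ1 = atan2(B,A) + arccos(C/0.4666) = 0.3492
rotate P by −φ2: (0.0199, 0.0346, -0.4262)
  e−x'=0.1300;  (l²−L²−(e−x')²−y'²−z²)/2L = 0.0925
  √(A²+B²)=0.4456;  θ2 = -1.2746+1.3617 ≈ 0.0871
rotate P by −φ3: (0.0200, -0.0346, -0.4262)
  A=0.1300, B=-0.4262, C=(l²−L²−A²−y'²−z²)/(2L)=0.0925
  θ3 = atan2(B,A) + arccos(C/0.4456) = 0.0871

θ₁ = 0.3492, θ₂ = 0.0871, θ₃ = 0.0871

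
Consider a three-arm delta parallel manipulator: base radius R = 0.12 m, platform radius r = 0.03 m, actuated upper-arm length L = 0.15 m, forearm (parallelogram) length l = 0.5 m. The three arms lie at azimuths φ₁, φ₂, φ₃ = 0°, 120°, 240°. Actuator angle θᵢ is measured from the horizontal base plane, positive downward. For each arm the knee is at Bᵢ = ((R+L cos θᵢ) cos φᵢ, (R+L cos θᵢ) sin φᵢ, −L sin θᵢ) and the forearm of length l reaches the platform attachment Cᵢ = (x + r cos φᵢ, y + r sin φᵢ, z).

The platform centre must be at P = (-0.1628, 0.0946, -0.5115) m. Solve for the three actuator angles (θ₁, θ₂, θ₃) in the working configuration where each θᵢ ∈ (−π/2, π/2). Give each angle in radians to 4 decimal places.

θ₁ = 1.1342, θ₂ = 0.1744, θ₃ = 0.6977

φ1=0.0° → target in arm frame (-0.1628, 0.0946)
  e−x'=0.2528;  (l²−L²−(e−x')²−y'²−z²)/2L = -0.3566
  θ1 = atan2(B,A) + arccos(C/0.5706) = 1.1342
rotate P by −φ2: (0.1633, 0.0937, -0.5115)
  A cos θ + B sin θ = C:  -0.0733·cos θ + -0.5115·sin θ = -0.1610
  √(A²+B²)=0.5167;  θ2 = -1.7132+1.8876 ≈ 0.1744
φ3=240.0° → target in arm frame (-0.0005, -0.1883)
  A=0.0905, B=-0.5115, C=(l²−L²−A²−y'²−z²)/(2L)=-0.2593
  √(A²+B²)=0.5194;  θ3 = -1.3956+2.0934 ≈ 0.6977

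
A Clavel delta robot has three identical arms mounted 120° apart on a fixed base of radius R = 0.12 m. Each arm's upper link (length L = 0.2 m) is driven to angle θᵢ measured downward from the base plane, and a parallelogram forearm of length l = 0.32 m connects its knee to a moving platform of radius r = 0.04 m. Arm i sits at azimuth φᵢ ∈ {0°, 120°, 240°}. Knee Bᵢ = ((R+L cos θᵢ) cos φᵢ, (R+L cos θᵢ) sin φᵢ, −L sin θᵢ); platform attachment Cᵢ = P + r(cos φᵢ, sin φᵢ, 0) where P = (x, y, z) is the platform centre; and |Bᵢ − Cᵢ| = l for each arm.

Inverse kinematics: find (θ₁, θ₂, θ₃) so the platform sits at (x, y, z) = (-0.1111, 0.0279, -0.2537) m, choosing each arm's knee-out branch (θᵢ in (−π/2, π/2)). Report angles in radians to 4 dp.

θ₁ = 0.9597, θ₂ = 0.0873, θ₃ = 0.3493

rotate P by −φ1: (-0.1111, 0.0279, -0.2537)
  A=0.1911, B=-0.2537, C=(l²−L²−A²−y'²−z²)/(2L)=-0.0982
  θ1 = atan2(B,A) + arccos(C/0.3176) = 0.9597
φ2=120.0° → target in arm frame (0.0797, 0.0823)
  e−x'=0.0003;  (l²−L²−(e−x')²−y'²−z²)/2L = -0.0218
  √(A²+B²)=0.2537;  θ2 = -1.5697+1.6569 ≈ 0.0873
arm 3 (φ=240.0°): x'=0.0314, y'=-0.1102
  A=0.0486, B=-0.2537, C=(l²−L²−A²−y'²−z²)/(2L)=-0.0412
  √(A²+B²)=0.2583;  θ3 = -1.3815+1.7308 ≈ 0.3493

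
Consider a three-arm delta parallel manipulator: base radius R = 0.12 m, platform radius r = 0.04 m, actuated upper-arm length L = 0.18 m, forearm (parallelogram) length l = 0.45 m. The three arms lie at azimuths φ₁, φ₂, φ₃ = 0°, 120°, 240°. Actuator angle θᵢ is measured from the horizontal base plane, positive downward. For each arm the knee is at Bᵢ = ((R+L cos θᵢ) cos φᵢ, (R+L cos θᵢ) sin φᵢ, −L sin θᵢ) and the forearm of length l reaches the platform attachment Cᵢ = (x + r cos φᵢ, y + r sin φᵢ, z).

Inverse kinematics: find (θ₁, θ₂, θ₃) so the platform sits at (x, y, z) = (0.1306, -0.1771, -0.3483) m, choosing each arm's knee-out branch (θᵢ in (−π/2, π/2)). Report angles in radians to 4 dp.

rotate P by −φ1: (0.1306, -0.1771, -0.3483)
  e−x'=-0.0506;  (l²−L²−(e−x')²−y'²−z²)/2L = 0.0413
  γ=atan2(-0.3483,-0.0506)=-1.7151;  ψ=arccos(0.1173)=1.4532;  θ1=γ+ψ≈-0.2618
φ2=120.0° → target in arm frame (-0.2187, -0.0246)
  e−x'=0.2987;  (l²−L²−(e−x')²−y'²−z²)/2L = -0.1139
  √(A²+B²)=0.4588;  θ2 = -0.8620+1.8218 ≈ 0.9598
φ3=240.0° → target in arm frame (0.0881, 0.2017)
  A cos θ + B sin θ = C:  -0.0081·cos θ + -0.3483·sin θ = 0.0224
  θ3 = atan2(B,A) + arccos(C/0.3484) = -0.0875

θ₁ = -0.2618, θ₂ = 0.9598, θ₃ = -0.0875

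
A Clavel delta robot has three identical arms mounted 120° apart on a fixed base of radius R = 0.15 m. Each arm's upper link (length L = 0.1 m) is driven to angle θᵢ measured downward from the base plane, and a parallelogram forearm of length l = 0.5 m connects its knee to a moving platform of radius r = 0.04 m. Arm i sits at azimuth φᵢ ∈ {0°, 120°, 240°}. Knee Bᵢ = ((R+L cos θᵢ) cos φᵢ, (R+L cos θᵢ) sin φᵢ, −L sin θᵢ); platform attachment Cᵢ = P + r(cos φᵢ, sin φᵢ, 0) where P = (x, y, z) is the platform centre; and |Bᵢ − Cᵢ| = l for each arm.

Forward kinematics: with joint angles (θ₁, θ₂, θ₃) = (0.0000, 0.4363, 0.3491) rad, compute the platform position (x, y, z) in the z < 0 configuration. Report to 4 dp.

(0.0614, -0.0123, -0.4773)

arm 1 at φ=0.0°: e+L cos θ1 = 0.2100;  centre 1 = (0.2100, 0.0000, 0.0000)
arm 2 at φ=120.0°: e+L cos θ2 = 0.2006;  centre 2 = (-0.1003, 0.1738, -0.0423)
arm 3 at φ=240.0°: e+L cos θ3 = 0.2040;  centre 3 = (-0.1020, -0.1766, -0.0342)
eliminate P² terms by subtracting sphere 1 from 2 and 3
plane₁₂: -0.6206x+0.3475y+-0.0845z = -0.0021
Cramer: x(z) = 0.0027-0.1230z;  y(z) = -0.0011+0.0236z
sphere 1 gives Az²+Bz+C=0 with A=1.0157, B=0.0509, C=-0.2070;  B²−4AC=0.8437;  roots -0.4773, 0.4271;  negative root z = -0.4773
x = 0.0614, y = -0.0123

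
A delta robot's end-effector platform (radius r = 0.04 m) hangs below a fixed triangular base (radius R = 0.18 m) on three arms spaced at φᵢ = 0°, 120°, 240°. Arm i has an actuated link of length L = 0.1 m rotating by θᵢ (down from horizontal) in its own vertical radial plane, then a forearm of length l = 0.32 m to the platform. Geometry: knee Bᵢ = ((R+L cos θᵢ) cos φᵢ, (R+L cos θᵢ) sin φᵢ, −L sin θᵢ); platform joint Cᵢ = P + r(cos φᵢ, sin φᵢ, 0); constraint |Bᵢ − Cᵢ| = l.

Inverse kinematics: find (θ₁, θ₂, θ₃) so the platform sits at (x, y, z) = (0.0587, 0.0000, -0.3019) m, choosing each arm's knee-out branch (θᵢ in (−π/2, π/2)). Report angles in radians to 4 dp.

θ₁ = 0.3488, θ₂ = 0.9595, θ₃ = 0.9595

arm 1 (φ=0.0°): x'=0.0587, y'=0.0000
  A cos θ + B sin θ = C:  0.0813·cos θ + -0.3019·sin θ = -0.0268
  γ=atan2(-0.3019,0.0813)=-1.3077;  ψ=arccos(-0.0856)=1.6565;  θ1=γ+ψ≈0.3488
rotate P by −φ2: (-0.0293, -0.0508, -0.3019)
  A cos θ + B sin θ = C:  0.1693·cos θ + -0.3019·sin θ = -0.1500
  θ2 = atan2(B,A) + arccos(C/0.3462) = 0.9595
rotate P by −φ3: (-0.0294, 0.0508, -0.3019)
  A=0.1694, B=-0.3019, C=(l²−L²−A²−y'²−z²)/(2L)=-0.1500
  γ=atan2(-0.3019,0.1694)=-1.0596;  ψ=arccos(-0.4334)=2.0191;  θ3=γ+ψ≈0.9595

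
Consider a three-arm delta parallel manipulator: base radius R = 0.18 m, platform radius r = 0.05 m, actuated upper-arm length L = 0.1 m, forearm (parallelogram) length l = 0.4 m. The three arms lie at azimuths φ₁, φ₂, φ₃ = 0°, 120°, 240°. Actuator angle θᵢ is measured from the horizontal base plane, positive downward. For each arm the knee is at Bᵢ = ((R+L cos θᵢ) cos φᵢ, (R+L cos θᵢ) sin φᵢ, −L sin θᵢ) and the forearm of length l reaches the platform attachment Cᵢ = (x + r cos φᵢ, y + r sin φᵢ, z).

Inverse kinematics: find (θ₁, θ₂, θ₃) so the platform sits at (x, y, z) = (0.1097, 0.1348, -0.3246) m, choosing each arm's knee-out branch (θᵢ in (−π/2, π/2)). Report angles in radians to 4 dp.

θ₁ = -0.3496, θ₂ = 0.0000, θ₃ = 1.3088

rotate P by −φ1: (0.1097, 0.1348, -0.3246)
  e−x'=0.0203;  (l²−L²−(e−x')²−y'²−z²)/2L = 0.1303
  √(A²+B²)=0.3252;  θ1 = -1.5083+1.1587 ≈ -0.3496
rotate P by −φ2: (0.0619, -0.1624, -0.3246)
  e−x'=0.0681;  (l²−L²−(e−x')²−y'²−z²)/2L = 0.0681
  √(A²+B²)=0.3317;  θ2 = -1.3640+1.3640 ≈ 0.0000
arm 3 (φ=240.0°): x'=-0.1716, y'=0.0276
  A=0.3016, B=-0.3246, C=(l²−L²−A²−y'²−z²)/(2L)=-0.2354
  θ3 = atan2(B,A) + arccos(C/0.4431) = 1.3088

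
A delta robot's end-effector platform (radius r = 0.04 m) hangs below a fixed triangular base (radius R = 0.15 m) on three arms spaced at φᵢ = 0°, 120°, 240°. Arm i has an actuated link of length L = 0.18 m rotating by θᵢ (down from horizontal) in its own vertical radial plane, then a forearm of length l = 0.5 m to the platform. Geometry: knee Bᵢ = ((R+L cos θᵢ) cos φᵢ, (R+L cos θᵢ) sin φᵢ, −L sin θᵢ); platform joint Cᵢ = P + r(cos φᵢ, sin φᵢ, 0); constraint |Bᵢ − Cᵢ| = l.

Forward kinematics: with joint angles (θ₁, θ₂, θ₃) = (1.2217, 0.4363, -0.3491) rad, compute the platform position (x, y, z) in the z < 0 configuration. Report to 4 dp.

O1 = (0.1716·cos0.0°, 0.1716·sin0.0°, -0.1691) = (0.1716, 0.0000, -0.1691)
arm 2 at φ=120.0°: e+L cos θ2 = 0.2731;  O2 = (-0.1366, 0.2365, -0.0761)
arm 3 at φ=240.0°: e+L cos θ3 = 0.2791;  O3 = (-0.1396, -0.2417, 0.0616)
|O₂|²−|O₁|² = 0.0223;  |O₃|²−|O₁|² = 0.0237
[-0.6163 0.4731 0.1862]·P = 0.0223;  [-0.6223 -0.4835 0.4614]·P = 0.0237
Cramer: x(z) = -0.0371+0.5205z;  y(z) = -0.0011+0.2845z
into |P−O₁|² = l²: 1.3518z² + 0.1204z + -0.1778 = 0;  Δ = 0.9761;  z = -0.4099 or 0.3209 → z<0 root = -0.4099
x = -0.2505, y = -0.1178

(-0.2505, -0.1178, -0.4099)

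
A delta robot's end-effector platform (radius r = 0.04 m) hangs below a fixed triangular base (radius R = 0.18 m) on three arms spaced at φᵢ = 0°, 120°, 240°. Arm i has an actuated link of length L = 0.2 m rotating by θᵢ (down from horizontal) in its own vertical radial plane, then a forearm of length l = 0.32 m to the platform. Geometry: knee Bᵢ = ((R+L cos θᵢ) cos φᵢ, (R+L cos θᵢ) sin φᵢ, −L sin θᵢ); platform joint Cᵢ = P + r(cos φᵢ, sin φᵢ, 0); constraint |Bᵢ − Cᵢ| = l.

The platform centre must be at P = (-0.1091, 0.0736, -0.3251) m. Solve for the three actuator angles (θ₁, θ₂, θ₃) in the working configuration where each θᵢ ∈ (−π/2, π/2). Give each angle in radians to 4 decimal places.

φ1=0.0° → target in arm frame (-0.1091, 0.0736)
  A cos θ + B sin θ = C:  0.2491·cos θ + -0.3251·sin θ = -0.2769
  √(A²+B²)=0.4096;  θ1 = -0.9170+2.3132 ≈ 1.3962
φ2=120.0° → target in arm frame (0.1183, 0.0577)
  e−x'=0.0217;  (l²−L²−(e−x')²−y'²−z²)/2L = -0.1177
  √(A²+B²)=0.3258;  θ2 = -1.5041+1.9405 ≈ 0.4363
φ3=240.0° → target in arm frame (-0.0092, -0.1313)
  A cos θ + B sin θ = C:  0.1492·cos θ + -0.3251·sin θ = -0.2070
  √(A²+B²)=0.3577;  θ3 = -1.1406+2.1878 ≈ 1.0472

θ₁ = 1.3962, θ₂ = 0.4363, θ₃ = 1.0472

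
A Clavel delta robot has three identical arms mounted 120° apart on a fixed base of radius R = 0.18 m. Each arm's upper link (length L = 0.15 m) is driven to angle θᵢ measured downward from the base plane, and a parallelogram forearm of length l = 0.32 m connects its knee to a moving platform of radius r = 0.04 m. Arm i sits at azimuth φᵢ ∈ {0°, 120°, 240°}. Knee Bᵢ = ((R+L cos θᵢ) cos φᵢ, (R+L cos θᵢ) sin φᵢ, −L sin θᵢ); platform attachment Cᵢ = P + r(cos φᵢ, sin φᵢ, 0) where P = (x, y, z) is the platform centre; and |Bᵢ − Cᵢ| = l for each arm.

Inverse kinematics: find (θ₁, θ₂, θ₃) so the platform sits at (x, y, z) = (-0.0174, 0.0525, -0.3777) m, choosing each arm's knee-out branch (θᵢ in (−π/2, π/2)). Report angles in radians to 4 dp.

θ₁ = 1.2213, θ₂ = 0.8727, θ₃ = 1.3088

rotate P by −φ1: (-0.0174, 0.0525, -0.3777)
  e−x'=0.1574;  (l²−L²−(e−x')²−y'²−z²)/2L = -0.3010
  γ=atan2(-0.3777,0.1574)=-1.1759;  ψ=arccos(-0.7355)=2.3972;  θ1=γ+ψ≈1.2213
rotate P by −φ2: (0.0542, -0.0112, -0.3777)
  A=0.0858, B=-0.3777, C=(l²−L²−A²−y'²−z²)/(2L)=-0.2342
  γ=atan2(-0.3777,0.0858)=-1.3473;  ψ=arccos(-0.6046)=2.2200;  θ2=γ+ψ≈0.8727
φ3=240.0° → target in arm frame (-0.0368, -0.0413)
  A cos θ + B sin θ = C:  0.1768·cos θ + -0.3777·sin θ = -0.3190
  γ=atan2(-0.3777,0.1768)=-1.1331;  ψ=arccos(-0.7650)=2.4419;  θ3=γ+ψ≈1.3088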